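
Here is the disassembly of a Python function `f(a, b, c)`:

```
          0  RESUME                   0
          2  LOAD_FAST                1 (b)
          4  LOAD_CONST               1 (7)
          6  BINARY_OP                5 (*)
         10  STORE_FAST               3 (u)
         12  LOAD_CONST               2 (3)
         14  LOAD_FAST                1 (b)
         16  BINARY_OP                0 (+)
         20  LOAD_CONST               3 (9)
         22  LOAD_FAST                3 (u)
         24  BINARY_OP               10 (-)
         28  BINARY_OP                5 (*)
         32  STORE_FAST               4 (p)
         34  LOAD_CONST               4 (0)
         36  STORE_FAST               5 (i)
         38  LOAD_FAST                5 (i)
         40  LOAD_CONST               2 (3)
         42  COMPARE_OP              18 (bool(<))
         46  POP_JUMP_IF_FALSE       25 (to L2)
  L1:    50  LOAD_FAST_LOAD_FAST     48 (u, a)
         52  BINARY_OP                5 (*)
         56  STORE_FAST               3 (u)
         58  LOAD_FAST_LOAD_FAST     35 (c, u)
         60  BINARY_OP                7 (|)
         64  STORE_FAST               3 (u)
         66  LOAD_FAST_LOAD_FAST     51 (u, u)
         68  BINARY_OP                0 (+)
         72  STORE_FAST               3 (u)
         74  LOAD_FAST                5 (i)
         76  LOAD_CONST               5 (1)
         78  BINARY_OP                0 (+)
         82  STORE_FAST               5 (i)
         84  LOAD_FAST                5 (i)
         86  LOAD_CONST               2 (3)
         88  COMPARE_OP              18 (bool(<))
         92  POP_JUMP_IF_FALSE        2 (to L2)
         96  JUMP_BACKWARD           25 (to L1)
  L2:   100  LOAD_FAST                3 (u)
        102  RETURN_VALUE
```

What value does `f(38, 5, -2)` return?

LOAD_FAST b → push 5
LOAD_CONST → push 7
BINARY_OP * → 5 * 7 = 35
STORE_FAST u → u=35
LOAD_CONST → push 3
LOAD_FAST b → push 5
BINARY_OP + → 3 + 5 = 8
LOAD_CONST → push 9
LOAD_FAST u → push 35
BINARY_OP - → 9 - 35 = -26
BINARY_OP * → 8 * -26 = -208
STORE_FAST p → p=-208
LOAD_CONST → push 0
STORE_FAST i → i=0
LOAD_FAST i → push 0
LOAD_CONST → push 3
COMPARE_OP bool(<) → 0 vs 3 = True
POP_JUMP_IF_FALSE → pop True; no jump
LOAD_FAST_LOAD_FAST u,a → push 35,38
BINARY_OP * → 35 * 38 = 1330
STORE_FAST u → u=1330
LOAD_FAST_LOAD_FAST c,u → push -2,1330
BINARY_OP | → -2 | 1330 = -2
STORE_FAST u → u=-2
LOAD_FAST_LOAD_FAST u,u → push -2,-2
BINARY_OP + → -2 + -2 = -4
STORE_FAST u → u=-4
LOAD_FAST i → push 0
LOAD_CONST → push 1
BINARY_OP + → 0 + 1 = 1
STORE_FAST i → i=1
LOAD_FAST i → push 1
LOAD_CONST → push 3
COMPARE_OP bool(<) → 1 vs 3 = True
POP_JUMP_IF_FALSE → pop True; no jump
LOAD_FAST_LOAD_FAST u,a → push -4,38
BINARY_OP * → -4 * 38 = -152
STORE_FAST u → u=-152
LOAD_FAST_LOAD_FAST c,u → push -2,-152
BINARY_OP | → -2 | -152 = -2
STORE_FAST u → u=-2
LOAD_FAST_LOAD_FAST u,u → push -2,-2
BINARY_OP + → -2 + -2 = -4
STORE_FAST u → u=-4
LOAD_FAST i → push 1
LOAD_CONST → push 1
BINARY_OP + → 1 + 1 = 2
STORE_FAST i → i=2
LOAD_FAST i → push 2
LOAD_CONST → push 3
COMPARE_OP bool(<) → 2 vs 3 = True
POP_JUMP_IF_FALSE → pop True; no jump
LOAD_FAST_LOAD_FAST u,a → push -4,38
BINARY_OP * → -4 * 38 = -152
STORE_FAST u → u=-152
LOAD_FAST_LOAD_FAST c,u → push -2,-152
BINARY_OP | → -2 | -152 = -2
STORE_FAST u → u=-2
LOAD_FAST_LOAD_FAST u,u → push -2,-2
BINARY_OP + → -2 + -2 = -4
STORE_FAST u → u=-4
LOAD_FAST i → push 2
LOAD_CONST → push 1
BINARY_OP + → 2 + 1 = 3
STORE_FAST i → i=3
LOAD_FAST i → push 3
LOAD_CONST → push 3
COMPARE_OP bool(<) → 3 vs 3 = False
POP_JUMP_IF_FALSE → pop False; jump
LOAD_FAST u → push -4
RETURN_VALUE → return -4.

-4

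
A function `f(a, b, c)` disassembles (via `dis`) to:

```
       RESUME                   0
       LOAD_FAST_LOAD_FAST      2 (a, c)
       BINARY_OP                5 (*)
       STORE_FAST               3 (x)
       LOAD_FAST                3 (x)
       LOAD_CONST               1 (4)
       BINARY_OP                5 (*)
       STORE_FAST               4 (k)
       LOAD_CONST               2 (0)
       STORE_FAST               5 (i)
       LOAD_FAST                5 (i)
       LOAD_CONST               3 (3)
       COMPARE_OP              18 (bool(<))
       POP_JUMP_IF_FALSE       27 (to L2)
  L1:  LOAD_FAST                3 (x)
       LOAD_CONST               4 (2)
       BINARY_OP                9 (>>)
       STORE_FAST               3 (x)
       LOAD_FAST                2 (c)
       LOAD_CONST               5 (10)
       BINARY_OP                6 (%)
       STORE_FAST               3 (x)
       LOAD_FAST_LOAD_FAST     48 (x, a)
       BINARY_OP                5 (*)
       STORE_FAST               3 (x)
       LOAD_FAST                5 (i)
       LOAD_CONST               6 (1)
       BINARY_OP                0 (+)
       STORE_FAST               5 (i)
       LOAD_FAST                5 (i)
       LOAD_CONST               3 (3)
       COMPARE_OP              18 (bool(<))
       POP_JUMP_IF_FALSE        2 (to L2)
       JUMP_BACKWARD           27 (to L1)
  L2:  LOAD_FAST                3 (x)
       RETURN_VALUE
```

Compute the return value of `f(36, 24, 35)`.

LOAD_FAST_LOAD_FAST a,c → push 36,35
BINARY_OP * → 36 * 35 = 1260
STORE_FAST x → x=1260
LOAD_FAST x → push 1260
LOAD_CONST → push 4
BINARY_OP * → 1260 * 4 = 5040
STORE_FAST k → k=5040
LOAD_CONST → push 0
STORE_FAST i → i=0
LOAD_FAST i → push 0
LOAD_CONST → push 3
COMPARE_OP bool(<) → 0 vs 3 = True
POP_JUMP_IF_FALSE → pop True; no jump
LOAD_FAST x → push 1260
LOAD_CONST → push 2
BINARY_OP >> → 1260 >> 2 = 315
STORE_FAST x → x=315
LOAD_FAST c → push 35
LOAD_CONST → push 10
BINARY_OP % → 35 % 10 = 5
STORE_FAST x → x=5
LOAD_FAST_LOAD_FAST x,a → push 5,36
BINARY_OP * → 5 * 36 = 180
STORE_FAST x → x=180
LOAD_FAST i → push 0
LOAD_CONST → push 1
BINARY_OP + → 0 + 1 = 1
STORE_FAST i → i=1
LOAD_FAST i → push 1
LOAD_CONST → push 3
COMPARE_OP bool(<) → 1 vs 3 = True
POP_JUMP_IF_FALSE → pop True; no jump
LOAD_FAST x → push 180
LOAD_CONST → push 2
BINARY_OP >> → 180 >> 2 = 45
STORE_FAST x → x=45
LOAD_FAST c → push 35
LOAD_CONST → push 10
BINARY_OP % → 35 % 10 = 5
STORE_FAST x → x=5
LOAD_FAST_LOAD_FAST x,a → push 5,36
BINARY_OP * → 5 * 36 = 180
STORE_FAST x → x=180
LOAD_FAST i → push 1
LOAD_CONST → push 1
BINARY_OP + → 1 + 1 = 2
STORE_FAST i → i=2
LOAD_FAST i → push 2
LOAD_CONST → push 3
COMPARE_OP bool(<) → 2 vs 3 = True
POP_JUMP_IF_FALSE → pop True; no jump
LOAD_FAST x → push 180
LOAD_CONST → push 2
BINARY_OP >> → 180 >> 2 = 45
STORE_FAST x → x=45
LOAD_FAST c → push 35
LOAD_CONST → push 10
BINARY_OP % → 35 % 10 = 5
STORE_FAST x → x=5
LOAD_FAST_LOAD_FAST x,a → push 5,36
BINARY_OP * → 5 * 36 = 180
STORE_FAST x → x=180
LOAD_FAST i → push 2
LOAD_CONST → push 1
BINARY_OP + → 2 + 1 = 3
STORE_FAST i → i=3
LOAD_FAST i → push 3
LOAD_CONST → push 3
COMPARE_OP bool(<) → 3 vs 3 = False
POP_JUMP_IF_FALSE → pop False; jump
LOAD_FAST x → push 180
RETURN_VALUE → return 180.

180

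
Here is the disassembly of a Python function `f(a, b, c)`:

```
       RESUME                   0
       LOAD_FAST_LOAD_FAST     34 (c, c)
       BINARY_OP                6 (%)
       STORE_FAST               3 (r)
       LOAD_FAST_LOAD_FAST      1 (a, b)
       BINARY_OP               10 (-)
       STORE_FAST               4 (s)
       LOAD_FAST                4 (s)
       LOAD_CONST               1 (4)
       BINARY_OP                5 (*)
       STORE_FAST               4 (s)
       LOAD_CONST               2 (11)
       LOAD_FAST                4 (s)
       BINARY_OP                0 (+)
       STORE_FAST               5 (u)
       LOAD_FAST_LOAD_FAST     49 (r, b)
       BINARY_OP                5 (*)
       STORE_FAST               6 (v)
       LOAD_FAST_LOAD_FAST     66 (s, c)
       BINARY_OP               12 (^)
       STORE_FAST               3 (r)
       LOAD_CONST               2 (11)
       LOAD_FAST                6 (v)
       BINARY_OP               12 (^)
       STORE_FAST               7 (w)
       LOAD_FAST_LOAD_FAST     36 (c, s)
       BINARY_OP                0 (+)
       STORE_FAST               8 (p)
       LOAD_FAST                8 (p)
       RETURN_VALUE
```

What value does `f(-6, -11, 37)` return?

57

LOAD_FAST_LOAD_FAST c,c → push 37,37. Stack: [37, 37]
BINARY_OP % → 37 % 37 = 0. Stack: [0]
STORE_FAST r → r=0. Stack: []
LOAD_FAST_LOAD_FAST a,b → push -6,-11. Stack: [-6, -11]
BINARY_OP - → -6 - -11 = 5. Stack: [5]
STORE_FAST s → s=5. Stack: []
LOAD_FAST s → push 5. Stack: [5]
LOAD_CONST → push 4. Stack: [5, 4]
BINARY_OP * → 5 * 4 = 20. Stack: [20]
STORE_FAST s → s=20. Stack: []
LOAD_CONST → push 11. Stack: [11]
LOAD_FAST s → push 20. Stack: [11, 20]
BINARY_OP + → 11 + 20 = 31. Stack: [31]
STORE_FAST u → u=31. Stack: []
LOAD_FAST_LOAD_FAST r,b → push 0,-11. Stack: [0, -11]
BINARY_OP * → 0 * -11 = 0. Stack: [0]
STORE_FAST v → v=0. Stack: []
LOAD_FAST_LOAD_FAST s,c → push 20,37. Stack: [20, 37]
BINARY_OP ^ → 20 ^ 37 = 49. Stack: [49]
STORE_FAST r → r=49. Stack: []
LOAD_CONST → push 11. Stack: [11]
LOAD_FAST v → push 0. Stack: [11, 0]
BINARY_OP ^ → 11 ^ 0 = 11. Stack: [11]
STORE_FAST w → w=11. Stack: []
LOAD_FAST_LOAD_FAST c,s → push 37,20. Stack: [37, 20]
BINARY_OP + → 37 + 20 = 57. Stack: [57]
STORE_FAST p → p=57. Stack: []
LOAD_FAST p → push 57. Stack: [57]
RETURN_VALUE → return 57.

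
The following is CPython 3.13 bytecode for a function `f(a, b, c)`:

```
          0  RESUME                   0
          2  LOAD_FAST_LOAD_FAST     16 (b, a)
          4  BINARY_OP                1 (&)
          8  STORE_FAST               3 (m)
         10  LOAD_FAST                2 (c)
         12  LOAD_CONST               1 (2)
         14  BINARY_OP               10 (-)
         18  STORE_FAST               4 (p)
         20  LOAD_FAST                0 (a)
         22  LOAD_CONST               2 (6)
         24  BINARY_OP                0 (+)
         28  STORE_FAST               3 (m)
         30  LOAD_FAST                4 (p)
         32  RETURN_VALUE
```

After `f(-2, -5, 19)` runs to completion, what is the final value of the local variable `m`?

4

LOAD_FAST_LOAD_FAST b,a → push -5,-2. Stack: [-5, -2]
BINARY_OP & → -5 & -2 = -6. Stack: [-6]
STORE_FAST m → m=-6. Stack: []
LOAD_FAST c → push 19. Stack: [19]
LOAD_CONST → push 2. Stack: [19, 2]
BINARY_OP - → 19 - 2 = 17. Stack: [17]
STORE_FAST p → p=17. Stack: []
LOAD_FAST a → push -2. Stack: [-2]
LOAD_CONST → push 6. Stack: [-2, 6]
BINARY_OP + → -2 + 6 = 4. Stack: [4]
STORE_FAST m → m=4. Stack: []
LOAD_FAST p → push 17. Stack: [17]
RETURN_VALUE → return 17.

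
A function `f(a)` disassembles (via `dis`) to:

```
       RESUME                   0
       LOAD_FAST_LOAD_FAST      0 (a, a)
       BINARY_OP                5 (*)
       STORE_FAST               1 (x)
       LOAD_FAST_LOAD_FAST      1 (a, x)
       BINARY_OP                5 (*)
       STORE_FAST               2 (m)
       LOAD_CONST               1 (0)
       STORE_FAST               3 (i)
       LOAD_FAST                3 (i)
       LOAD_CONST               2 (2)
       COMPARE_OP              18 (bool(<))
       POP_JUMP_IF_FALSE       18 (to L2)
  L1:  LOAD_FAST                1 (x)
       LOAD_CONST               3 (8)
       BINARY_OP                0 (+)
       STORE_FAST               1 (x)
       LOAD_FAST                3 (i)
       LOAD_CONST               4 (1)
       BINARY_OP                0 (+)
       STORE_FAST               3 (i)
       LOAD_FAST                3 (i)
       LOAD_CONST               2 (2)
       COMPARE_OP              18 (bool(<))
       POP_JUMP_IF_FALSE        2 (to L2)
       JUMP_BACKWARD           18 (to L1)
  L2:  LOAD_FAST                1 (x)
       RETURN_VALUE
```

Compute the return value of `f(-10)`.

116

LOAD_FAST_LOAD_FAST a,a → push -10,-10. Stack: [-10, -10]
BINARY_OP * → -10 * -10 = 100. Stack: [100]
STORE_FAST x → x=100. Stack: []
LOAD_FAST_LOAD_FAST a,x → push -10,100. Stack: [-10, 100]
BINARY_OP * → -10 * 100 = -1000. Stack: [-1000]
STORE_FAST m → m=-1000. Stack: []
LOAD_CONST → push 0. Stack: [0]
STORE_FAST i → i=0. Stack: []
LOAD_FAST i → push 0. Stack: [0]
LOAD_CONST → push 2. Stack: [0, 2]
COMPARE_OP bool(<) → 0 vs 2 = True. Stack: [True]
POP_JUMP_IF_FALSE → pop True; no jump. Stack: []
LOAD_FAST x → push 100. Stack: [100]
LOAD_CONST → push 8. Stack: [100, 8]
BINARY_OP + → 100 + 8 = 108. Stack: [108]
STORE_FAST x → x=108. Stack: []
LOAD_FAST i → push 0. Stack: [0]
LOAD_CONST → push 1. Stack: [0, 1]
BINARY_OP + → 0 + 1 = 1. Stack: [1]
STORE_FAST i → i=1. Stack: []
LOAD_FAST i → push 1. Stack: [1]
LOAD_CONST → push 2. Stack: [1, 2]
COMPARE_OP bool(<) → 1 vs 2 = True. Stack: [True]
POP_JUMP_IF_FALSE → pop True; no jump. Stack: []
LOAD_FAST x → push 108. Stack: [108]
LOAD_CONST → push 8. Stack: [108, 8]
BINARY_OP + → 108 + 8 = 116. Stack: [116]
STORE_FAST x → x=116. Stack: []
LOAD_FAST i → push 1. Stack: [1]
LOAD_CONST → push 1. Stack: [1, 1]
BINARY_OP + → 1 + 1 = 2. Stack: [2]
STORE_FAST i → i=2. Stack: []
LOAD_FAST i → push 2. Stack: [2]
LOAD_CONST → push 2. Stack: [2, 2]
COMPARE_OP bool(<) → 2 vs 2 = False. Stack: [False]
POP_JUMP_IF_FALSE → pop False; jump. Stack: []
LOAD_FAST x → push 116. Stack: [116]
RETURN_VALUE → return 116.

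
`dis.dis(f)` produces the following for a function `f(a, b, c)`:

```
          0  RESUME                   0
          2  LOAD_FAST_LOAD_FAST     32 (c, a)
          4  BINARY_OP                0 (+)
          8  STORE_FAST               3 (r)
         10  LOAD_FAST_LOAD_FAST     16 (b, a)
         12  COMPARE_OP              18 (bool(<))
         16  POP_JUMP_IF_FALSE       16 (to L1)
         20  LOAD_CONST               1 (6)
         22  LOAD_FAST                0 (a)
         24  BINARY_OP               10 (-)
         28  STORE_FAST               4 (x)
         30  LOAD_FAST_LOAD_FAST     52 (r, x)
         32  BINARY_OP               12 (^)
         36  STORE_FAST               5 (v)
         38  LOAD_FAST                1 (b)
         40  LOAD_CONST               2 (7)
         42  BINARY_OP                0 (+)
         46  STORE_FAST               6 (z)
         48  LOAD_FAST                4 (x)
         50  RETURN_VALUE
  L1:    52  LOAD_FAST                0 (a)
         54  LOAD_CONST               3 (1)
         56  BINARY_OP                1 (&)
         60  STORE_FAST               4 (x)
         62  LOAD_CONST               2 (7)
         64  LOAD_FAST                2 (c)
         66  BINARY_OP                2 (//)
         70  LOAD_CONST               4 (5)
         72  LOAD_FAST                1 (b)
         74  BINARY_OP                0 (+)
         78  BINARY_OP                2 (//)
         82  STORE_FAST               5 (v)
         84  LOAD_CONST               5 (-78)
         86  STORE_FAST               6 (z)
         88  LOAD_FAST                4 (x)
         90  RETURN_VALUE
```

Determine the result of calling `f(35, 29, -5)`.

-29

LOAD_FAST_LOAD_FAST c,a → push -5,35. Stack: [-5, 35]
BINARY_OP + → -5 + 35 = 30. Stack: [30]
STORE_FAST r → r=30. Stack: []
LOAD_FAST_LOAD_FAST b,a → push 29,35. Stack: [29, 35]
COMPARE_OP bool(<) → 29 vs 35 = True. Stack: [True]
POP_JUMP_IF_FALSE → pop True; no jump. Stack: []
LOAD_CONST → push 6. Stack: [6]
LOAD_FAST a → push 35. Stack: [6, 35]
BINARY_OP - → 6 - 35 = -29. Stack: [-29]
STORE_FAST x → x=-29. Stack: []
LOAD_FAST_LOAD_FAST r,x → push 30,-29. Stack: [30, -29]
BINARY_OP ^ → 30 ^ -29 = -3. Stack: [-3]
STORE_FAST v → v=-3. Stack: []
LOAD_FAST b → push 29. Stack: [29]
LOAD_CONST → push 7. Stack: [29, 7]
BINARY_OP + → 29 + 7 = 36. Stack: [36]
STORE_FAST z → z=36. Stack: []
LOAD_FAST x → push -29. Stack: [-29]
RETURN_VALUE → return -29.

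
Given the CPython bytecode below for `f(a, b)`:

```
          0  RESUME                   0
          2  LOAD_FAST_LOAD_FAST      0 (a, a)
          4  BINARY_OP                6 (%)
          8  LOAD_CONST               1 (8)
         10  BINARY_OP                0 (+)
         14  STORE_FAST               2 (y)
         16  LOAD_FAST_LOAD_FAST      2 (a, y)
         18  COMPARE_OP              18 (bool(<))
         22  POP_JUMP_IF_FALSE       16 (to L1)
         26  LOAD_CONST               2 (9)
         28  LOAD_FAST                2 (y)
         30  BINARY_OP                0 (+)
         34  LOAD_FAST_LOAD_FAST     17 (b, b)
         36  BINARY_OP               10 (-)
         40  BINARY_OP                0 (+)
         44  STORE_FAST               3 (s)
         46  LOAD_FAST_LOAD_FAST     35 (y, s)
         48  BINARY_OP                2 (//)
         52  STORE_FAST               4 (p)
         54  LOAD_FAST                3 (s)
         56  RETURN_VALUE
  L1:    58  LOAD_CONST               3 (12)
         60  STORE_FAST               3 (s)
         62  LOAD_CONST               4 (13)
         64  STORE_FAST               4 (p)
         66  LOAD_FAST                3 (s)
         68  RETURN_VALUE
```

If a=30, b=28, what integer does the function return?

12

LOAD_FAST_LOAD_FAST a,a → push 30,30. Stack: [30, 30]
BINARY_OP % → 30 % 30 = 0. Stack: [0]
LOAD_CONST → push 8. Stack: [0, 8]
BINARY_OP + → 0 + 8 = 8. Stack: [8]
STORE_FAST y → y=8. Stack: []
LOAD_FAST_LOAD_FAST a,y → push 30,8. Stack: [30, 8]
COMPARE_OP bool(<) → 30 vs 8 = False. Stack: [False]
POP_JUMP_IF_FALSE → pop False; jump. Stack: []
LOAD_CONST → push 12. Stack: [12]
STORE_FAST s → s=12. Stack: []
LOAD_CONST → push 13. Stack: [13]
STORE_FAST p → p=13. Stack: []
LOAD_FAST s → push 12. Stack: [12]
RETURN_VALUE → return 12.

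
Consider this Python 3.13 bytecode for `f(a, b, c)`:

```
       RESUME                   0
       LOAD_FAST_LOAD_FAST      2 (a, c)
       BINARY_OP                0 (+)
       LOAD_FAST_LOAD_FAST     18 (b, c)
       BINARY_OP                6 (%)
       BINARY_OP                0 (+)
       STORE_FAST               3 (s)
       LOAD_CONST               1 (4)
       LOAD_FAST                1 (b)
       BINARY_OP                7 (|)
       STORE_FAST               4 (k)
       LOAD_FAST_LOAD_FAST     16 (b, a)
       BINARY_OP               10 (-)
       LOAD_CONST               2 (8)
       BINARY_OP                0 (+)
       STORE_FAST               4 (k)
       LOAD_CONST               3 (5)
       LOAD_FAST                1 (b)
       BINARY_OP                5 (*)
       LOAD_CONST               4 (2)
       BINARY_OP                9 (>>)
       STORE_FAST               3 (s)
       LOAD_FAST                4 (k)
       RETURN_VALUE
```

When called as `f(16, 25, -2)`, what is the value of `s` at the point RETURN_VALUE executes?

31

LOAD_FAST_LOAD_FAST a,c → push 16,-2. Stack: [16, -2]
BINARY_OP + → 16 + -2 = 14. Stack: [14]
LOAD_FAST_LOAD_FAST b,c → push 25,-2. Stack: [14, 25, -2]
BINARY_OP % → 25 % -2 = -1. Stack: [14, -1]
BINARY_OP + → 14 + -1 = 13. Stack: [13]
STORE_FAST s → s=13. Stack: []
LOAD_CONST → push 4. Stack: [4]
LOAD_FAST b → push 25. Stack: [4, 25]
BINARY_OP | → 4 | 25 = 29. Stack: [29]
STORE_FAST k → k=29. Stack: []
LOAD_FAST_LOAD_FAST b,a → push 25,16. Stack: [25, 16]
BINARY_OP - → 25 - 16 = 9. Stack: [9]
LOAD_CONST → push 8. Stack: [9, 8]
BINARY_OP + → 9 + 8 = 17. Stack: [17]
STORE_FAST k → k=17. Stack: []
LOAD_CONST → push 5. Stack: [5]
LOAD_FAST b → push 25. Stack: [5, 25]
BINARY_OP * → 5 * 25 = 125. Stack: [125]
LOAD_CONST → push 2. Stack: [125, 2]
BINARY_OP >> → 125 >> 2 = 31. Stack: [31]
STORE_FAST s → s=31. Stack: []
LOAD_FAST k → push 17. Stack: [17]
RETURN_VALUE → return 17.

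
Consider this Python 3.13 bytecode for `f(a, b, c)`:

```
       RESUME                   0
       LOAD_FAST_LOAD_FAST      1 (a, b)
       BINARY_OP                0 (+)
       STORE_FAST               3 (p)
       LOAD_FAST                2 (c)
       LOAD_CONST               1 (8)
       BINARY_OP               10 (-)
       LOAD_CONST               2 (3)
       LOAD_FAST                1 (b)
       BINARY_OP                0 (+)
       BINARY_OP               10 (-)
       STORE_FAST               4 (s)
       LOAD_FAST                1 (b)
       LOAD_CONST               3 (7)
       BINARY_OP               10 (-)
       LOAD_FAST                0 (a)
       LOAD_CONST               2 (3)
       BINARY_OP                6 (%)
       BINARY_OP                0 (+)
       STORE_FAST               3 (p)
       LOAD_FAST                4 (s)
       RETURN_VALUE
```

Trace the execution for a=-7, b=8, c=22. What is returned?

3

LOAD_FAST_LOAD_FAST a,b → push -7,8. Stack: [-7, 8]
BINARY_OP + → -7 + 8 = 1. Stack: [1]
STORE_FAST p → p=1. Stack: []
LOAD_FAST c → push 22. Stack: [22]
LOAD_CONST → push 8. Stack: [22, 8]
BINARY_OP - → 22 - 8 = 14. Stack: [14]
LOAD_CONST → push 3. Stack: [14, 3]
LOAD_FAST b → push 8. Stack: [14, 3, 8]
BINARY_OP + → 3 + 8 = 11. Stack: [14, 11]
BINARY_OP - → 14 - 11 = 3. Stack: [3]
STORE_FAST s → s=3. Stack: []
LOAD_FAST b → push 8. Stack: [8]
LOAD_CONST → push 7. Stack: [8, 7]
BINARY_OP - → 8 - 7 = 1. Stack: [1]
LOAD_FAST a → push -7. Stack: [1, -7]
LOAD_CONST → push 3. Stack: [1, -7, 3]
BINARY_OP % → -7 % 3 = 2. Stack: [1, 2]
BINARY_OP + → 1 + 2 = 3. Stack: [3]
STORE_FAST p → p=3. Stack: []
LOAD_FAST s → push 3. Stack: [3]
RETURN_VALUE → return 3.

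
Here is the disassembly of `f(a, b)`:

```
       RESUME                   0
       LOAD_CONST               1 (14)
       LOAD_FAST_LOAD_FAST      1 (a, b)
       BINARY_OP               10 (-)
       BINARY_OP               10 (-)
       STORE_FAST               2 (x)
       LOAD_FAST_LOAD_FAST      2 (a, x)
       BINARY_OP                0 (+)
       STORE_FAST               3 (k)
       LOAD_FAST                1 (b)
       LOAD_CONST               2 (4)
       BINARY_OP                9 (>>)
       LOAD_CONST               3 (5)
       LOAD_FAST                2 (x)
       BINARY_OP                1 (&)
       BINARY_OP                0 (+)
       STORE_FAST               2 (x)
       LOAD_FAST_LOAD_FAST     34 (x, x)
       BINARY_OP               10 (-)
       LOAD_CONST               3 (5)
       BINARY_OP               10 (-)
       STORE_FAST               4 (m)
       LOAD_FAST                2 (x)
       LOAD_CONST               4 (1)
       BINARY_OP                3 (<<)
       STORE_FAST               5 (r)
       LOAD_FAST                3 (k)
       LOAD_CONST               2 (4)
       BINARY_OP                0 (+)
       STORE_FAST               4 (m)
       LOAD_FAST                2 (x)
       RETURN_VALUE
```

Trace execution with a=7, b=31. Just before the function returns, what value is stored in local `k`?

LOAD_CONST → push 14. Stack: [14]
LOAD_FAST_LOAD_FAST a,b → push 7,31. Stack: [14, 7, 31]
BINARY_OP - → 7 - 31 = -24. Stack: [14, -24]
BINARY_OP - → 14 - -24 = 38. Stack: [38]
STORE_FAST x → x=38. Stack: []
LOAD_FAST_LOAD_FAST a,x → push 7,38. Stack: [7, 38]
BINARY_OP + → 7 + 38 = 45. Stack: [45]
STORE_FAST k → k=45. Stack: []
LOAD_FAST b → push 31. Stack: [31]
LOAD_CONST → push 4. Stack: [31, 4]
BINARY_OP >> → 31 >> 4 = 1. Stack: [1]
LOAD_CONST → push 5. Stack: [1, 5]
LOAD_FAST x → push 38. Stack: [1, 5, 38]
BINARY_OP & → 5 & 38 = 4. Stack: [1, 4]
BINARY_OP + → 1 + 4 = 5. Stack: [5]
STORE_FAST x → x=5. Stack: []
LOAD_FAST_LOAD_FAST x,x → push 5,5. Stack: [5, 5]
BINARY_OP - → 5 - 5 = 0. Stack: [0]
LOAD_CONST → push 5. Stack: [0, 5]
BINARY_OP - → 0 - 5 = -5. Stack: [-5]
STORE_FAST m → m=-5. Stack: []
LOAD_FAST x → push 5. Stack: [5]
LOAD_CONST → push 1. Stack: [5, 1]
BINARY_OP << → 5 << 1 = 10. Stack: [10]
STORE_FAST r → r=10. Stack: []
LOAD_FAST k → push 45. Stack: [45]
LOAD_CONST → push 4. Stack: [45, 4]
BINARY_OP + → 45 + 4 = 49. Stack: [49]
STORE_FAST m → m=49. Stack: []
LOAD_FAST x → push 5. Stack: [5]
RETURN_VALUE → return 5.

45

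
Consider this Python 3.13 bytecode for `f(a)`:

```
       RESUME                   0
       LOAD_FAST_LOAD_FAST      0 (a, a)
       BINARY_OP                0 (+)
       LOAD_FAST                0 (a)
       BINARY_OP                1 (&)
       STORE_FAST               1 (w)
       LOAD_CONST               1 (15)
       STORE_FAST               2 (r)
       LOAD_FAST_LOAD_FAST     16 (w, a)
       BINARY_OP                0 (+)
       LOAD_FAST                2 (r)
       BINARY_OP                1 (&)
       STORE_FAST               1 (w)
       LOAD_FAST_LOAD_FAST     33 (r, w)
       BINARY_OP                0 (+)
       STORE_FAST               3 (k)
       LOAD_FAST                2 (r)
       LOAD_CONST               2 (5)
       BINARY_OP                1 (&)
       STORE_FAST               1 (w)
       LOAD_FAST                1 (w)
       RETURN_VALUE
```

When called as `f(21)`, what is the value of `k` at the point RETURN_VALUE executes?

20

LOAD_FAST_LOAD_FAST a,a → push 21,21. Stack: [21, 21]
BINARY_OP + → 21 + 21 = 42. Stack: [42]
LOAD_FAST a → push 21. Stack: [42, 21]
BINARY_OP & → 42 & 21 = 0. Stack: [0]
STORE_FAST w → w=0. Stack: []
LOAD_CONST → push 15. Stack: [15]
STORE_FAST r → r=15. Stack: []
LOAD_FAST_LOAD_FAST w,a → push 0,21. Stack: [0, 21]
BINARY_OP + → 0 + 21 = 21. Stack: [21]
LOAD_FAST r → push 15. Stack: [21, 15]
BINARY_OP & → 21 & 15 = 5. Stack: [5]
STORE_FAST w → w=5. Stack: []
LOAD_FAST_LOAD_FAST r,w → push 15,5. Stack: [15, 5]
BINARY_OP + → 15 + 5 = 20. Stack: [20]
STORE_FAST k → k=20. Stack: []
LOAD_FAST r → push 15. Stack: [15]
LOAD_CONST → push 5. Stack: [15, 5]
BINARY_OP & → 15 & 5 = 5. Stack: [5]
STORE_FAST w → w=5. Stack: []
LOAD_FAST w → push 5. Stack: [5]
RETURN_VALUE → return 5.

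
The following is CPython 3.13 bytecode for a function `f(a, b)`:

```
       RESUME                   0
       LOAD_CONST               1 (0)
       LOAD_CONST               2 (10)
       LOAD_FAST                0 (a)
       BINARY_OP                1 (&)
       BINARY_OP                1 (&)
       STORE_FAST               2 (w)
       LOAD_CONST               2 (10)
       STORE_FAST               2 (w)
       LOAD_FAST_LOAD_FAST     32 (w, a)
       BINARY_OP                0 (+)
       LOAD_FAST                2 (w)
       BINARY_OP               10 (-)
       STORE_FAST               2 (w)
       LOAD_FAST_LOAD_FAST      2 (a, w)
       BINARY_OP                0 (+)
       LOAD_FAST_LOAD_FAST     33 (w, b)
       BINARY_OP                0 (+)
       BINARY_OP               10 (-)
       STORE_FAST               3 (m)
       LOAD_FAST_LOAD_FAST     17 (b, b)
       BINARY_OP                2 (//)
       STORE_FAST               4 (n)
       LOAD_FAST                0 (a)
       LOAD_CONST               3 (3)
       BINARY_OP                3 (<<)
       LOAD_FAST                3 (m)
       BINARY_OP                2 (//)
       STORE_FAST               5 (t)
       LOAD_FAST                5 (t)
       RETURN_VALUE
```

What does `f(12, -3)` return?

6

LOAD_CONST → push 0. Stack: [0]
LOAD_CONST → push 10. Stack: [0, 10]
LOAD_FAST a → push 12. Stack: [0, 10, 12]
BINARY_OP & → 10 & 12 = 8. Stack: [0, 8]
BINARY_OP & → 0 & 8 = 0. Stack: [0]
STORE_FAST w → w=0. Stack: []
LOAD_CONST → push 10. Stack: [10]
STORE_FAST w → w=10. Stack: []
LOAD_FAST_LOAD_FAST w,a → push 10,12. Stack: [10, 12]
BINARY_OP + → 10 + 12 = 22. Stack: [22]
LOAD_FAST w → push 10. Stack: [22, 10]
BINARY_OP - → 22 - 10 = 12. Stack: [12]
STORE_FAST w → w=12. Stack: []
LOAD_FAST_LOAD_FAST a,w → push 12,12. Stack: [12, 12]
BINARY_OP + → 12 + 12 = 24. Stack: [24]
LOAD_FAST_LOAD_FAST w,b → push 12,-3. Stack: [24, 12, -3]
BINARY_OP + → 12 + -3 = 9. Stack: [24, 9]
BINARY_OP - → 24 - 9 = 15. Stack: [15]
STORE_FAST m → m=15. Stack: []
LOAD_FAST_LOAD_FAST b,b → push -3,-3. Stack: [-3, -3]
BINARY_OP // → -3 // -3 = 1. Stack: [1]
STORE_FAST n → n=1. Stack: []
LOAD_FAST a → push 12. Stack: [12]
LOAD_CONST → push 3. Stack: [12, 3]
BINARY_OP << → 12 << 3 = 96. Stack: [96]
LOAD_FAST m → push 15. Stack: [96, 15]
BINARY_OP // → 96 // 15 = 6. Stack: [6]
STORE_FAST t → t=6. Stack: []
LOAD_FAST t → push 6. Stack: [6]
RETURN_VALUE → return 6.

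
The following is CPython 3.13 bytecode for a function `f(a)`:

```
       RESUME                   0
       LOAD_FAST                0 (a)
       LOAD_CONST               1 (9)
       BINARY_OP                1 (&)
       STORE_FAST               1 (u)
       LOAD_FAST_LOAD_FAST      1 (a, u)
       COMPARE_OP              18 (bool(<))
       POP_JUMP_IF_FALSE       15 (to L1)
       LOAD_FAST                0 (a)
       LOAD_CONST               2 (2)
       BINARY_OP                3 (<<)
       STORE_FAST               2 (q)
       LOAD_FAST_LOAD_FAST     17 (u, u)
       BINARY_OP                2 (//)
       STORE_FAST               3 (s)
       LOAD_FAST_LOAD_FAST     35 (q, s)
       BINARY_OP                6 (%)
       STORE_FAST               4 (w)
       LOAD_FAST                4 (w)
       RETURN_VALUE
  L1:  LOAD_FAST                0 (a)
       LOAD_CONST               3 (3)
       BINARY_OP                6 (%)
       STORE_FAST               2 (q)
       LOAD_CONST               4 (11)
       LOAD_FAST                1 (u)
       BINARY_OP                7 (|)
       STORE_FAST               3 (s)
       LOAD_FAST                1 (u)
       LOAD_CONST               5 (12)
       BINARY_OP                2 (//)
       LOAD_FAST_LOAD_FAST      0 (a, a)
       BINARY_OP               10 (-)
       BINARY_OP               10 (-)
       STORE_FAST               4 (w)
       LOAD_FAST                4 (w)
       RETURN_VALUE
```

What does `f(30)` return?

0

LOAD_FAST a → push 30. Stack: [30]
LOAD_CONST → push 9. Stack: [30, 9]
BINARY_OP & → 30 & 9 = 8. Stack: [8]
STORE_FAST u → u=8. Stack: []
LOAD_FAST_LOAD_FAST a,u → push 30,8. Stack: [30, 8]
COMPARE_OP bool(<) → 30 vs 8 = False. Stack: [False]
POP_JUMP_IF_FALSE → pop False; jump. Stack: []
LOAD_FAST a → push 30. Stack: [30]
LOAD_CONST → push 3. Stack: [30, 3]
BINARY_OP % → 30 % 3 = 0. Stack: [0]
STORE_FAST q → q=0. Stack: []
LOAD_CONST → push 11. Stack: [11]
LOAD_FAST u → push 8. Stack: [11, 8]
BINARY_OP | → 11 | 8 = 11. Stack: [11]
STORE_FAST s → s=11. Stack: []
LOAD_FAST u → push 8. Stack: [8]
LOAD_CONST → push 12. Stack: [8, 12]
BINARY_OP // → 8 // 12 = 0. Stack: [0]
LOAD_FAST_LOAD_FAST a,a → push 30,30. Stack: [0, 30, 30]
BINARY_OP - → 30 - 30 = 0. Stack: [0, 0]
BINARY_OP - → 0 - 0 = 0. Stack: [0]
STORE_FAST w → w=0. Stack: []
LOAD_FAST w → push 0. Stack: [0]
RETURN_VALUE → return 0.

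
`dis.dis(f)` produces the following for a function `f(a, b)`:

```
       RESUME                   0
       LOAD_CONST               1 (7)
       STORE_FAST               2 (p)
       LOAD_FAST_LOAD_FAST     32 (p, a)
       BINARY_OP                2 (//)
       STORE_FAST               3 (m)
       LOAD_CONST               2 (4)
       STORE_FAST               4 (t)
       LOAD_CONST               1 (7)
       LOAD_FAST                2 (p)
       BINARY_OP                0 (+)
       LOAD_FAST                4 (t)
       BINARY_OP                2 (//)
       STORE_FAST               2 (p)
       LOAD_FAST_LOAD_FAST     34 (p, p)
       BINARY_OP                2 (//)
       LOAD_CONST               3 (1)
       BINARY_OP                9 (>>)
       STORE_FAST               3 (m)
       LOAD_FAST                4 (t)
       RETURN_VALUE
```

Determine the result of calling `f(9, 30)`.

4

LOAD_CONST → push 7. Stack: [7]
STORE_FAST p → p=7. Stack: []
LOAD_FAST_LOAD_FAST p,a → push 7,9. Stack: [7, 9]
BINARY_OP // → 7 // 9 = 0. Stack: [0]
STORE_FAST m → m=0. Stack: []
LOAD_CONST → push 4. Stack: [4]
STORE_FAST t → t=4. Stack: []
LOAD_CONST → push 7. Stack: [7]
LOAD_FAST p → push 7. Stack: [7, 7]
BINARY_OP + → 7 + 7 = 14. Stack: [14]
LOAD_FAST t → push 4. Stack: [14, 4]
BINARY_OP // → 14 // 4 = 3. Stack: [3]
STORE_FAST p → p=3. Stack: []
LOAD_FAST_LOAD_FAST p,p → push 3,3. Stack: [3, 3]
BINARY_OP // → 3 // 3 = 1. Stack: [1]
LOAD_CONST → push 1. Stack: [1, 1]
BINARY_OP >> → 1 >> 1 = 0. Stack: [0]
STORE_FAST m → m=0. Stack: []
LOAD_FAST t → push 4. Stack: [4]
RETURN_VALUE → return 4.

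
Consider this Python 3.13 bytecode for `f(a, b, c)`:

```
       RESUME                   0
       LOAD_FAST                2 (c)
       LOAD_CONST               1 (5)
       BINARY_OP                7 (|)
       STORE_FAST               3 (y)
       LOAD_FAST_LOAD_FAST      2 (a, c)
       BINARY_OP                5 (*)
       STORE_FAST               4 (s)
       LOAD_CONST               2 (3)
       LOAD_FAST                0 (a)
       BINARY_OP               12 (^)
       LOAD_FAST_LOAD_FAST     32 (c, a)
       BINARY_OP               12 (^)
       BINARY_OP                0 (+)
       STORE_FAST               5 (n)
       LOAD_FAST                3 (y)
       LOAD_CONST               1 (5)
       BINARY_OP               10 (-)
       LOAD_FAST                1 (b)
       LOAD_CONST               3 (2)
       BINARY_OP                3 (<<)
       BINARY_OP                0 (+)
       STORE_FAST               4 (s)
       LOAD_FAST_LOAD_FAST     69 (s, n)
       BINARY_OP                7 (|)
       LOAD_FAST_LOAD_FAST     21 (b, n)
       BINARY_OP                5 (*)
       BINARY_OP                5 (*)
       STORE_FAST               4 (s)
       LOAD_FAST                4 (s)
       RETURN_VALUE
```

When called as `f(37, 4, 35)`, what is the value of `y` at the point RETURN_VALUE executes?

LOAD_FAST c → push 35. Stack: [35]
LOAD_CONST → push 5. Stack: [35, 5]
BINARY_OP | → 35 | 5 = 39. Stack: [39]
STORE_FAST y → y=39. Stack: []
LOAD_FAST_LOAD_FAST a,c → push 37,35. Stack: [37, 35]
BINARY_OP * → 37 * 35 = 1295. Stack: [1295]
STORE_FAST s → s=1295. Stack: []
LOAD_CONST → push 3. Stack: [3]
LOAD_FAST a → push 37. Stack: [3, 37]
BINARY_OP ^ → 3 ^ 37 = 38. Stack: [38]
LOAD_FAST_LOAD_FAST c,a → push 35,37. Stack: [38, 35, 37]
BINARY_OP ^ → 35 ^ 37 = 6. Stack: [38, 6]
BINARY_OP + → 38 + 6 = 44. Stack: [44]
STORE_FAST n → n=44. Stack: []
LOAD_FAST y → push 39. Stack: [39]
LOAD_CONST → push 5. Stack: [39, 5]
BINARY_OP - → 39 - 5 = 34. Stack: [34]
LOAD_FAST b → push 4. Stack: [34, 4]
LOAD_CONST → push 2. Stack: [34, 4, 2]
BINARY_OP << → 4 << 2 = 16. Stack: [34, 16]
BINARY_OP + → 34 + 16 = 50. Stack: [50]
STORE_FAST s → s=50. Stack: []
LOAD_FAST_LOAD_FAST s,n → push 50,44. Stack: [50, 44]
BINARY_OP | → 50 | 44 = 62. Stack: [62]
LOAD_FAST_LOAD_FAST b,n → push 4,44. Stack: [62, 4, 44]
BINARY_OP * → 4 * 44 = 176. Stack: [62, 176]
BINARY_OP * → 62 * 176 = 10912. Stack: [10912]
STORE_FAST s → s=10912. Stack: []
LOAD_FAST s → push 10912. Stack: [10912]
RETURN_VALUE → return 10912.

39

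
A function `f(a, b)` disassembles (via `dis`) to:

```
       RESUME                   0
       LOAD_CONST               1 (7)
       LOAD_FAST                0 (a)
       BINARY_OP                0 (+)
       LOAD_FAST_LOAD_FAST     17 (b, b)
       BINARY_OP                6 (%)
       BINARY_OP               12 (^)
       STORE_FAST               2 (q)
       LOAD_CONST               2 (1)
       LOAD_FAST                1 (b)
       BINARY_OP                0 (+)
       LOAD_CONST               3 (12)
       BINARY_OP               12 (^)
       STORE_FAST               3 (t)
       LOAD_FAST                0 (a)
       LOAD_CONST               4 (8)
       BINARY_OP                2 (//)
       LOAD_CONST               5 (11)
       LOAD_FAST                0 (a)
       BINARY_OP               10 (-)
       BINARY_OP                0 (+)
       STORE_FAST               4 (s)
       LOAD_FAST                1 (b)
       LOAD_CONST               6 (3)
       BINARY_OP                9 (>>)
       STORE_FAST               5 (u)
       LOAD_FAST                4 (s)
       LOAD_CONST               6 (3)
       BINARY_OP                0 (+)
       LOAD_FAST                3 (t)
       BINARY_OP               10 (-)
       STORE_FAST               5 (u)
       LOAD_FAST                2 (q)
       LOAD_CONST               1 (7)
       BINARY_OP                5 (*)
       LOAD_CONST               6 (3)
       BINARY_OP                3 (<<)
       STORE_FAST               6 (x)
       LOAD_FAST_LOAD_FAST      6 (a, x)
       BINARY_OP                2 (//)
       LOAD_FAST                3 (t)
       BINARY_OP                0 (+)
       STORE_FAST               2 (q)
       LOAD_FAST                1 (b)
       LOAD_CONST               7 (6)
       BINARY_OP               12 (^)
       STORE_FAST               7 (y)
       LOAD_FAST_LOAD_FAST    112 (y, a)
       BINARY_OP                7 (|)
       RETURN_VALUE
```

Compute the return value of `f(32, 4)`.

LOAD_CONST → push 7. Stack: [7]
LOAD_FAST a → push 32. Stack: [7, 32]
BINARY_OP + → 7 + 32 = 39. Stack: [39]
LOAD_FAST_LOAD_FAST b,b → push 4,4. Stack: [39, 4, 4]
BINARY_OP % → 4 % 4 = 0. Stack: [39, 0]
BINARY_OP ^ → 39 ^ 0 = 39. Stack: [39]
STORE_FAST q → q=39. Stack: []
LOAD_CONST → push 1. Stack: [1]
LOAD_FAST b → push 4. Stack: [1, 4]
BINARY_OP + → 1 + 4 = 5. Stack: [5]
LOAD_CONST → push 12. Stack: [5, 12]
BINARY_OP ^ → 5 ^ 12 = 9. Stack: [9]
STORE_FAST t → t=9. Stack: []
LOAD_FAST a → push 32. Stack: [32]
LOAD_CONST → push 8. Stack: [32, 8]
BINARY_OP // → 32 // 8 = 4. Stack: [4]
LOAD_CONST → push 11. Stack: [4, 11]
LOAD_FAST a → push 32. Stack: [4, 11, 32]
BINARY_OP - → 11 - 32 = -21. Stack: [4, -21]
BINARY_OP + → 4 + -21 = -17. Stack: [-17]
STORE_FAST s → s=-17. Stack: []
LOAD_FAST b → push 4. Stack: [4]
LOAD_CONST → push 3. Stack: [4, 3]
BINARY_OP >> → 4 >> 3 = 0. Stack: [0]
STORE_FAST u → u=0. Stack: []
LOAD_FAST s → push -17. Stack: [-17]
LOAD_CONST → push 3. Stack: [-17, 3]
BINARY_OP + → -17 + 3 = -14. Stack: [-14]
LOAD_FAST t → push 9. Stack: [-14, 9]
BINARY_OP - → -14 - 9 = -23. Stack: [-23]
STORE_FAST u → u=-23. Stack: []
LOAD_FAST q → push 39. Stack: [39]
LOAD_CONST → push 7. Stack: [39, 7]
BINARY_OP * → 39 * 7 = 273. Stack: [273]
LOAD_CONST → push 3. Stack: [273, 3]
BINARY_OP << → 273 << 3 = 2184. Stack: [2184]
STORE_FAST x → x=2184. Stack: []
LOAD_FAST_LOAD_FAST a,x → push 32,2184. Stack: [32, 2184]
BINARY_OP // → 32 // 2184 = 0. Stack: [0]
LOAD_FAST t → push 9. Stack: [0, 9]
BINARY_OP + → 0 + 9 = 9. Stack: [9]
STORE_FAST q → q=9. Stack: []
LOAD_FAST b → push 4. Stack: [4]
LOAD_CONST → push 6. Stack: [4, 6]
BINARY_OP ^ → 4 ^ 6 = 2. Stack: [2]
STORE_FAST y → y=2. Stack: []
LOAD_FAST_LOAD_FAST y,a → push 2,32. Stack: [2, 32]
BINARY_OP | → 2 | 32 = 34. Stack: [34]
RETURN_VALUE → return 34.

34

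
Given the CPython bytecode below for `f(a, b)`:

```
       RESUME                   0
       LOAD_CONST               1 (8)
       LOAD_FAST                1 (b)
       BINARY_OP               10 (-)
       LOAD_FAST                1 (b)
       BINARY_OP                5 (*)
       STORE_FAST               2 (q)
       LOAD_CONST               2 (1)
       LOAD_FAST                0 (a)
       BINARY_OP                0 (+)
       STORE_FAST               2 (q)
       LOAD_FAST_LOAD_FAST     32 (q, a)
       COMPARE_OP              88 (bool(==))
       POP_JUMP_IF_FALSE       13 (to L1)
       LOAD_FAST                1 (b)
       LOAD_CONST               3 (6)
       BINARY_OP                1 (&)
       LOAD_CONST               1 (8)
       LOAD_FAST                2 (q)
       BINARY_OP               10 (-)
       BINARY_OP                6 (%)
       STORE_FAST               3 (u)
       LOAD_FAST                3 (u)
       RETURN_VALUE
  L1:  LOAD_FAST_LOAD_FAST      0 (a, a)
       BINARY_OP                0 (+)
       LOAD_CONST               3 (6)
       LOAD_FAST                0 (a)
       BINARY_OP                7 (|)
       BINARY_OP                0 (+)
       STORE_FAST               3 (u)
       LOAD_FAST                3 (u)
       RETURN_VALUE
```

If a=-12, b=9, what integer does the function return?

LOAD_CONST → push 8. Stack: [8]
LOAD_FAST b → push 9. Stack: [8, 9]
BINARY_OP - → 8 - 9 = -1. Stack: [-1]
LOAD_FAST b → push 9. Stack: [-1, 9]
BINARY_OP * → -1 * 9 = -9. Stack: [-9]
STORE_FAST q → q=-9. Stack: []
LOAD_CONST → push 1. Stack: [1]
LOAD_FAST a → push -12. Stack: [1, -12]
BINARY_OP + → 1 + -12 = -11. Stack: [-11]
STORE_FAST q → q=-11. Stack: []
LOAD_FAST_LOAD_FAST q,a → push -11,-12. Stack: [-11, -12]
COMPARE_OP bool(==) → -11 vs -12 = False. Stack: [False]
POP_JUMP_IF_FALSE → pop False; jump. Stack: []
LOAD_FAST_LOAD_FAST a,a → push -12,-12. Stack: [-12, -12]
BINARY_OP + → -12 + -12 = -24. Stack: [-24]
LOAD_CONST → push 6. Stack: [-24, 6]
LOAD_FAST a → push -12. Stack: [-24, 6, -12]
BINARY_OP | → 6 | -12 = -10. Stack: [-24, -10]
BINARY_OP + → -24 + -10 = -34. Stack: [-34]
STORE_FAST u → u=-34. Stack: []
LOAD_FAST u → push -34. Stack: [-34]
RETURN_VALUE → return -34.

-34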